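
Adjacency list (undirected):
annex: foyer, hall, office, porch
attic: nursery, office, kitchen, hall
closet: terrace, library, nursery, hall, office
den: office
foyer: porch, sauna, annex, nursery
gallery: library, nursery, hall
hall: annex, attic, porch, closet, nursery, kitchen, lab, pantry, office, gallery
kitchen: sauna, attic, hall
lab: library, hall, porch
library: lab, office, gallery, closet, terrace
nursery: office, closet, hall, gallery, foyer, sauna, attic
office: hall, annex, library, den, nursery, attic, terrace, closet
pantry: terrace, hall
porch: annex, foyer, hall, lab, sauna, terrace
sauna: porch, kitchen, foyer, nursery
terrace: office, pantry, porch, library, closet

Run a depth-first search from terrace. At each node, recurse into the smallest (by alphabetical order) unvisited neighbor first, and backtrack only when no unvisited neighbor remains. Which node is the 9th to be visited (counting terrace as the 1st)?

Visit terrace
terrace → closet
closet → hall
hall → annex
annex → foyer
foyer → nursery
nursery → attic
attic → kitchen
kitchen → sauna
sauna → porch
porch → lab
lab → library
library → gallery
library → office
office → den
hall → pantry

Visit order: terrace, closet, hall, annex, foyer, nursery, attic, kitchen, sauna, porch, lab, library, gallery, office, den, pantry

sauna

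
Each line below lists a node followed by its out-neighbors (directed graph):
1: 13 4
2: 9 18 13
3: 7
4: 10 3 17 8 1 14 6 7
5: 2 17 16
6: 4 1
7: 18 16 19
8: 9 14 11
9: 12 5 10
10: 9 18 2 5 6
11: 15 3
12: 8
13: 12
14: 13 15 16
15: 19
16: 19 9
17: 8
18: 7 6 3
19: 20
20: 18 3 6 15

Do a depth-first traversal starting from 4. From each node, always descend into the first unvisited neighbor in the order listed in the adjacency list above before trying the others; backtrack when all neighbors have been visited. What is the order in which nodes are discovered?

Visit 4
4 → 10
10 → 9
9 → 12
12 → 8
8 → 14
14 → 13
14 → 15
15 → 19
19 → 20
20 → 18
18 → 7
7 → 16
18 → 6
6 → 1
18 → 3
8 → 11
9 → 5
5 → 2
5 → 17

4 → 10 → 9 → 12 → 8 → 14 → 13 → 15 → 19 → 20 → 18 → 7 → 16 → 6 → 1 → 3 → 11 → 5 → 2 → 17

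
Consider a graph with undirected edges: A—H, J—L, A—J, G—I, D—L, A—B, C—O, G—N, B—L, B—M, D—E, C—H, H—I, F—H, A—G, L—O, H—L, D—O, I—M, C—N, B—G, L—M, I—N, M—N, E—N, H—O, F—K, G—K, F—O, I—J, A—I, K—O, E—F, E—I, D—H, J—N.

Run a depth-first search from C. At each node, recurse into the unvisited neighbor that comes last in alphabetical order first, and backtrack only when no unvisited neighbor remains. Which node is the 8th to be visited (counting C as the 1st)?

Visit C
C → O
O → L
L → M
M → N
N → J
J → I
I → H
H → F
F → K
K → G
G → B
B → A
F → E
E → D

Visit order: C, O, L, M, N, J, I, H, F, K, G, B, A, E, D

H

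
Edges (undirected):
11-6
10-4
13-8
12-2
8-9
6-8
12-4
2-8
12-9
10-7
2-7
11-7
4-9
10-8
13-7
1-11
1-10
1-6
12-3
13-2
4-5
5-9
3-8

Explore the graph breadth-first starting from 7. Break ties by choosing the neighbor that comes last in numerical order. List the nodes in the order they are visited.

Visit 7; enqueue 13, 11, 10, 2 → queue [13, 11, 10, 2]
Visit 13; enqueue 8 → queue [11, 10, 2, 8]
Visit 11; enqueue 6, 1 → queue [10, 2, 8, 6, 1]
Visit 10; enqueue 4 → queue [2, 8, 6, 1, 4]
Visit 2; enqueue 12 → queue [8, 6, 1, 4, 12]
Visit 8; enqueue 9, 3 → queue [6, 1, 4, 12, 9, 3]
Visit 6 → queue [1, 4, 12, 9, 3]
Visit 1 → queue [4, 12, 9, 3]
Visit 4; enqueue 5 → queue [12, 9, 3, 5]
Visit 12 → queue [9, 3, 5]
Visit 9 → queue [3, 5]
Visit 3 → queue [5]
Visit 5 → queue []

7 -> 13 -> 11 -> 10 -> 2 -> 8 -> 6 -> 1 -> 4 -> 12 -> 9 -> 3 -> 5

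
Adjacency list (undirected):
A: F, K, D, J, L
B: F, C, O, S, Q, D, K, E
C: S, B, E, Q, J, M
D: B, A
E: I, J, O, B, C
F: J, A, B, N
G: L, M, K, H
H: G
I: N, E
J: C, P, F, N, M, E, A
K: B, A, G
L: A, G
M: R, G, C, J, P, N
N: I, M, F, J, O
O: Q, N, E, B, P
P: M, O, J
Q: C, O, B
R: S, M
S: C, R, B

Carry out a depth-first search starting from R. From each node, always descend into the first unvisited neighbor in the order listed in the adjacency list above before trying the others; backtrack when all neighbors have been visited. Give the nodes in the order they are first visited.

R, S, C, B, F, J, P, M, G, L, A, K, D, H, N, I, E, O, Q

Visit R
R → S
S → C
C → B
B → F
F → J
J → P
P → M
M → G
G → L
L → A
A → K
A → D
G → H
M → N
N → I
I → E
E → O
O → Q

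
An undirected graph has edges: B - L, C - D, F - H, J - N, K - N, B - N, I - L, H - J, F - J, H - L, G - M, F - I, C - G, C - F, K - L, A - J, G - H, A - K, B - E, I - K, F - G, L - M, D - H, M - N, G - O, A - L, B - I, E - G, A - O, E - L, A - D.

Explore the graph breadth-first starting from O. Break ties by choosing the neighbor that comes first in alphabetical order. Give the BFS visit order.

Visit O; enqueue A, G → queue [A, G]
Visit A; enqueue D, J, K, L → queue [G, D, J, K, L]
Visit G; enqueue C, E, F, H, M → queue [D, J, K, L, C, E, F, H, M]
Visit D → queue [J, K, L, C, E, F, H, M]
Visit J; enqueue N → queue [K, L, C, E, F, H, M, N]
Visit K; enqueue I → queue [L, C, E, F, H, M, N, I]
Visit L; enqueue B → queue [C, E, F, H, M, N, I, B]
Visit C → queue [E, F, H, M, N, I, B]
Visit E → queue [F, H, M, N, I, B]
Visit F → queue [H, M, N, I, B]
Visit H → queue [M, N, I, B]
Visit M → queue [N, I, B]
Visit N → queue [I, B]
Visit I → queue [B]
Visit B → queue []

O, A, G, D, J, K, L, C, E, F, H, M, N, I, B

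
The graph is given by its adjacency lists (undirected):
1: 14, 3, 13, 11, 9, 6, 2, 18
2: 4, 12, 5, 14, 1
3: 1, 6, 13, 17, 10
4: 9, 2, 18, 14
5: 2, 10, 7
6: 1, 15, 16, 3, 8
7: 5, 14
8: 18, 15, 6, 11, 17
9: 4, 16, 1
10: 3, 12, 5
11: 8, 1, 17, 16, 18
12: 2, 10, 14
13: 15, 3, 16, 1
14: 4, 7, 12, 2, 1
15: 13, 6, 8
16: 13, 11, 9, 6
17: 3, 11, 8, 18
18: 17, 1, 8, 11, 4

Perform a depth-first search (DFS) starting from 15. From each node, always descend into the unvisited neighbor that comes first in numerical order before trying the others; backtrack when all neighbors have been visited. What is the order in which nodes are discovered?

15 6 1 2 4 9 16 11 8 17 3 10 5 7 14 12 13 18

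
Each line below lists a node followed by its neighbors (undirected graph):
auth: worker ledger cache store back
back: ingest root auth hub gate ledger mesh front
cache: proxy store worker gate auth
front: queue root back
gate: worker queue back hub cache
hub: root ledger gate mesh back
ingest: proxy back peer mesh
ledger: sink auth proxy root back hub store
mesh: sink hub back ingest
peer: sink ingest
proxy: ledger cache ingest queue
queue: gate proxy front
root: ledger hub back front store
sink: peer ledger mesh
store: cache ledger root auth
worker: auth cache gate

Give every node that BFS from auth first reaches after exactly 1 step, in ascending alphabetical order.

back, cache, ledger, store, worker

Level 0: auth
Level 1: back, cache, ledger, store, worker
Level 2: front, gate, hub, ingest, mesh, proxy, root, sink
Level 3: peer, queue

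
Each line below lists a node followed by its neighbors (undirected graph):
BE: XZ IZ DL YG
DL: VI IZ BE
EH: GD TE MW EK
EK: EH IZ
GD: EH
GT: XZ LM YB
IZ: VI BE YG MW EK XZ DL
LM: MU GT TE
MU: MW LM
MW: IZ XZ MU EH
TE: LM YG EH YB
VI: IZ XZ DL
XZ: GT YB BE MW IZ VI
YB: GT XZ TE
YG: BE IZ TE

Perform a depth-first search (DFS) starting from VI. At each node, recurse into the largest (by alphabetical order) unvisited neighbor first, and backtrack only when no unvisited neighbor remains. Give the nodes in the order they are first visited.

Visit VI
VI → XZ
XZ → YB
YB → TE
TE → YG
YG → IZ
IZ → MW
MW → MU
MU → LM
LM → GT
MW → EH
EH → GD
EH → EK
IZ → DL
DL → BE

VI, XZ, YB, TE, YG, IZ, MW, MU, LM, GT, EH, GD, EK, DL, BE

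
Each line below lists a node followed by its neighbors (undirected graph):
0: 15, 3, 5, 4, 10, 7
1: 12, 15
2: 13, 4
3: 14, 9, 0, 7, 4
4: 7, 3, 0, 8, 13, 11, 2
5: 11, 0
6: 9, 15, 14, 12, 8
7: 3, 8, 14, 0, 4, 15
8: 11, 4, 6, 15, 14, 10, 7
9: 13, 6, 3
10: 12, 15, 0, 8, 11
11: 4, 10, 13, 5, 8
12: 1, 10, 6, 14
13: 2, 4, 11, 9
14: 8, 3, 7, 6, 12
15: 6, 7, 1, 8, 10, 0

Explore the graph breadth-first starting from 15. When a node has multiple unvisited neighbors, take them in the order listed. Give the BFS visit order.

Visit 15; enqueue 6, 7, 1, 8, 10, 0 → queue [6, 7, 1, 8, 10, 0]
Visit 6; enqueue 9, 14, 12 → queue [7, 1, 8, 10, 0, 9, 14, 12]
Visit 7; enqueue 3, 4 → queue [1, 8, 10, 0, 9, 14, 12, 3, 4]
Visit 1 → queue [8, 10, 0, 9, 14, 12, 3, 4]
Visit 8; enqueue 11 → queue [10, 0, 9, 14, 12, 3, 4, 11]
Visit 10 → queue [0, 9, 14, 12, 3, 4, 11]
Visit 0; enqueue 5 → queue [9, 14, 12, 3, 4, 11, 5]
Visit 9; enqueue 13 → queue [14, 12, 3, 4, 11, 5, 13]
Visit 14 → queue [12, 3, 4, 11, 5, 13]
Visit 12 → queue [3, 4, 11, 5, 13]
Visit 3 → queue [4, 11, 5, 13]
Visit 4; enqueue 2 → queue [11, 5, 13, 2]
Visit 11 → queue [5, 13, 2]
Visit 5 → queue [13, 2]
Visit 13 → queue [2]
Visit 2 → queue []

15 -> 6 -> 7 -> 1 -> 8 -> 10 -> 0 -> 9 -> 14 -> 12 -> 3 -> 4 -> 11 -> 5 -> 13 -> 2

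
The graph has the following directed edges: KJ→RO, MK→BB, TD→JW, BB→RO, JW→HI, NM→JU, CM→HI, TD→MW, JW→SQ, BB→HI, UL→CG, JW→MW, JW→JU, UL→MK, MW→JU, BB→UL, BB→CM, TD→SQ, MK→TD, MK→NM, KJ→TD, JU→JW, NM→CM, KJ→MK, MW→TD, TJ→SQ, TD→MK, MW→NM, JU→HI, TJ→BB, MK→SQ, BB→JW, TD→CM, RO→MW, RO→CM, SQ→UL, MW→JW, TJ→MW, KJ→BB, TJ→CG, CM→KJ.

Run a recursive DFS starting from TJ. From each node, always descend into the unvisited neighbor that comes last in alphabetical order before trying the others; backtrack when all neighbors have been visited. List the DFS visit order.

Visit TJ
TJ → SQ
SQ → UL
UL → MK
MK → TD
TD → MW
MW → NM
NM → JU
JU → JW
JW → HI
NM → CM
CM → KJ
KJ → RO
KJ → BB
UL → CG

TJ, SQ, UL, MK, TD, MW, NM, JU, JW, HI, CM, KJ, RO, BB, CG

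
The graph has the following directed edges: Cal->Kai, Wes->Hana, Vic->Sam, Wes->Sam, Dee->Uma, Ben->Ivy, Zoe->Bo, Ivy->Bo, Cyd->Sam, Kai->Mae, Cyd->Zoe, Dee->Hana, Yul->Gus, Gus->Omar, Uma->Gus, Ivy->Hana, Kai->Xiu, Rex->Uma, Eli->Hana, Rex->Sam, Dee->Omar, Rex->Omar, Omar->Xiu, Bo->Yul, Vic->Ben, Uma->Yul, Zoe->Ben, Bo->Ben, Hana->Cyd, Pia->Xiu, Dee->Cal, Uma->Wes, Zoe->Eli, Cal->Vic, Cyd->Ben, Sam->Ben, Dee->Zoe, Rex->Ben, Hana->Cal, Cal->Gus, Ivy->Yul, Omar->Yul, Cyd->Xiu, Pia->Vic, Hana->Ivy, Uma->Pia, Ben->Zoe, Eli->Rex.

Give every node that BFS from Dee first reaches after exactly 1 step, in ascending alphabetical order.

Cal, Hana, Omar, Uma, Zoe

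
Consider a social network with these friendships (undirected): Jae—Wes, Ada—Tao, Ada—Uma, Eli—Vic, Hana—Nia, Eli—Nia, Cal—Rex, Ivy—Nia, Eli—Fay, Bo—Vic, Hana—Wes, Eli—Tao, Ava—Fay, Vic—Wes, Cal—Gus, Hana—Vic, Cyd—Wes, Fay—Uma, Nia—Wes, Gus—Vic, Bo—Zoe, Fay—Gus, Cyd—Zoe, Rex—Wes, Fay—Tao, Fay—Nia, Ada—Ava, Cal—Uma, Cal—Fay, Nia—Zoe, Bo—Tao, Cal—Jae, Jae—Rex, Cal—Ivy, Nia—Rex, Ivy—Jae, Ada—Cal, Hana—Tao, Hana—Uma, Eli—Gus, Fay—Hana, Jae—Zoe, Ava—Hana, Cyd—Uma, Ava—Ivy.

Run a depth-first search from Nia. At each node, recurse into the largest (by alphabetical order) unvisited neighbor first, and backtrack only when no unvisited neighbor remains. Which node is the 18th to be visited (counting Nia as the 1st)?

Visit Nia
Nia → Zoe
Zoe → Jae
Jae → Wes
Wes → Vic
Vic → Hana
Hana → Uma
Uma → Fay
Fay → Tao
Tao → Eli
Eli → Gus
Gus → Cal
Cal → Rex
Cal → Ivy
Ivy → Ava
Ava → Ada
Tao → Bo
Uma → Cyd

Visit order: Nia, Zoe, Jae, Wes, Vic, Hana, Uma, Fay, Tao, Eli, Gus, Cal, Rex, Ivy, Ava, Ada, Bo, Cyd

Cyd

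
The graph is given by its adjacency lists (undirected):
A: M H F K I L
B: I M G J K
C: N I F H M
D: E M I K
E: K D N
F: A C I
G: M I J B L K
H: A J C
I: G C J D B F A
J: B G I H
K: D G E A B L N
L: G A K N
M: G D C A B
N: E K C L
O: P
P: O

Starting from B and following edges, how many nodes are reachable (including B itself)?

14

BFS from B visits: B, I, M, G, J, K, C, D, F, A, L, H, E, N
Reachable nodes: 14 of 16 total.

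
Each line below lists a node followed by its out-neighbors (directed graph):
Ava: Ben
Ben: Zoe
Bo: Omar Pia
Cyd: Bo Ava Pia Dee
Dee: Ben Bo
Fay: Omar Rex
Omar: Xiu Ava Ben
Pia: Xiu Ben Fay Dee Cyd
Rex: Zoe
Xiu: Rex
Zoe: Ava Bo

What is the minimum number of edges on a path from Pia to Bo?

2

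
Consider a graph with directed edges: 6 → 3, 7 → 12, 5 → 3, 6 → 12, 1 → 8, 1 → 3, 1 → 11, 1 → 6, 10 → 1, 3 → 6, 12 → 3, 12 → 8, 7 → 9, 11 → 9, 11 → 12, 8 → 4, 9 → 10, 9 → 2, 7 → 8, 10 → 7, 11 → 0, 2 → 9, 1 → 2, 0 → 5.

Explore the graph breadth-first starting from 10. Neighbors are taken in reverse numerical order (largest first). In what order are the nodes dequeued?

Visit 10; enqueue 7, 1 → queue [7, 1]
Visit 7; enqueue 12, 9, 8 → queue [1, 12, 9, 8]
Visit 1; enqueue 11, 6, 3, 2 → queue [12, 9, 8, 11, 6, 3, 2]
Visit 12 → queue [9, 8, 11, 6, 3, 2]
Visit 9 → queue [8, 11, 6, 3, 2]
Visit 8; enqueue 4 → queue [11, 6, 3, 2, 4]
Visit 11; enqueue 0 → queue [6, 3, 2, 4, 0]
Visit 6 → queue [3, 2, 4, 0]
Visit 3 → queue [2, 4, 0]
Visit 2 → queue [4, 0]
Visit 4 → queue [0]
Visit 0; enqueue 5 → queue [5]
Visit 5 → queue []

10 → 7 → 1 → 12 → 9 → 8 → 11 → 6 → 3 → 2 → 4 → 0 → 5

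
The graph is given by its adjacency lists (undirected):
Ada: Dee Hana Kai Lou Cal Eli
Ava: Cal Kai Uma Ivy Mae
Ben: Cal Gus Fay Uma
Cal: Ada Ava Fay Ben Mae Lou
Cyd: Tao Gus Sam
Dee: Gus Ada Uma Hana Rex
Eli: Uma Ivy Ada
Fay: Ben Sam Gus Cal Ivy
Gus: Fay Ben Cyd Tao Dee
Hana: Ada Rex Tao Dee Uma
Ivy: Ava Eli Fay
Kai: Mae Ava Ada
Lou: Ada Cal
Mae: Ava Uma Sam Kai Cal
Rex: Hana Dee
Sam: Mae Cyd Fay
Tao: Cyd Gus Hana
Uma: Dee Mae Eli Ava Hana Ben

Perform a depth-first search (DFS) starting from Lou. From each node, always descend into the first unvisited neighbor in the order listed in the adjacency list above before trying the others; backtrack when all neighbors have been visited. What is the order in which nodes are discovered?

Lou → Ada → Dee → Gus → Fay → Ben → Cal → Ava → Kai → Mae → Uma → Eli → Ivy → Hana → Rex → Tao → Cyd → Sam

Visit Lou
Lou → Ada
Ada → Dee
Dee → Gus
Gus → Fay
Fay → Ben
Ben → Cal
Cal → Ava
Ava → Kai
Kai → Mae
Mae → Uma
Uma → Eli
Eli → Ivy
Uma → Hana
Hana → Rex
Hana → Tao
Tao → Cyd
Cyd → Sam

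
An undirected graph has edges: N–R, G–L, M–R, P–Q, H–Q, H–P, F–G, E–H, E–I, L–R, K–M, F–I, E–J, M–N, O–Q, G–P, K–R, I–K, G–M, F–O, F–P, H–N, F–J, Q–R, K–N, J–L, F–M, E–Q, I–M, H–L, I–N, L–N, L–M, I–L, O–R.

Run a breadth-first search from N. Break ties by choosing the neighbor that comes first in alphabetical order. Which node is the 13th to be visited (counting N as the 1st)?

Visit N; enqueue H, I, K, L, M, R → queue [H, I, K, L, M, R]
Visit H; enqueue E, P, Q → queue [I, K, L, M, R, E, P, Q]
Visit I; enqueue F → queue [K, L, M, R, E, P, Q, F]
Visit K → queue [L, M, R, E, P, Q, F]
Visit L; enqueue G, J → queue [M, R, E, P, Q, F, G, J]
Visit M → queue [R, E, P, Q, F, G, J]
Visit R; enqueue O → queue [E, P, Q, F, G, J, O]
Visit E → queue [P, Q, F, G, J, O]
Visit P → queue [Q, F, G, J, O]
Visit Q → queue [F, G, J, O]
Visit F → queue [G, J, O]
Visit G → queue [J, O]
Visit J → queue [O]
Visit O → queue []

Visit order: N, H, I, K, L, M, R, E, P, Q, F, G, J, O

J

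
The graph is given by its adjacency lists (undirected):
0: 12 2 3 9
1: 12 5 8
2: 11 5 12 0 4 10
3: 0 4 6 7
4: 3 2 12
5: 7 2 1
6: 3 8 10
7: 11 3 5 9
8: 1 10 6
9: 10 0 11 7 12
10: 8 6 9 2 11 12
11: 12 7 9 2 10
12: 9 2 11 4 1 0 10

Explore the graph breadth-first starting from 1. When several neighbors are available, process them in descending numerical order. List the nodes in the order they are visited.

1 -> 12 -> 8 -> 5 -> 11 -> 10 -> 9 -> 4 -> 2 -> 0 -> 6 -> 7 -> 3

Visit 1; enqueue 12, 8, 5 → queue [12, 8, 5]
Visit 12; enqueue 11, 10, 9, 4, 2, 0 → queue [8, 5, 11, 10, 9, 4, 2, 0]
Visit 8; enqueue 6 → queue [5, 11, 10, 9, 4, 2, 0, 6]
Visit 5; enqueue 7 → queue [11, 10, 9, 4, 2, 0, 6, 7]
Visit 11 → queue [10, 9, 4, 2, 0, 6, 7]
Visit 10 → queue [9, 4, 2, 0, 6, 7]
Visit 9 → queue [4, 2, 0, 6, 7]
Visit 4; enqueue 3 → queue [2, 0, 6, 7, 3]
Visit 2 → queue [0, 6, 7, 3]
Visit 0 → queue [6, 7, 3]
Visit 6 → queue [7, 3]
Visit 7 → queue [3]
Visit 3 → queue []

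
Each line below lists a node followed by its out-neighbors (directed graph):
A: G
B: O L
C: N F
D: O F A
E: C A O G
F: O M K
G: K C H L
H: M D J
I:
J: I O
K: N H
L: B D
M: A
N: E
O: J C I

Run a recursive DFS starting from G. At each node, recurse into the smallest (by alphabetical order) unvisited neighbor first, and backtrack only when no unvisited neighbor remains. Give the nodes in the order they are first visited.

Visit G
G → C
C → F
F → K
K → H
H → D
D → A
D → O
O → I
O → J
H → M
K → N
N → E
G → L
L → B

G -> C -> F -> K -> H -> D -> A -> O -> I -> J -> M -> N -> E -> L -> B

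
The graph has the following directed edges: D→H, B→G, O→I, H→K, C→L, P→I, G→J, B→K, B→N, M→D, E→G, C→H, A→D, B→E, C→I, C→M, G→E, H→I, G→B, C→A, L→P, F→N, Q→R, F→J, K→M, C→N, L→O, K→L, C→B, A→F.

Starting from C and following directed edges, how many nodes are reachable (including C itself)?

BFS from C visits: C, N, M, L, I, H, B, A, D, P, O, K, G, E, F, J
Reachable nodes: 16 of 18 total.

16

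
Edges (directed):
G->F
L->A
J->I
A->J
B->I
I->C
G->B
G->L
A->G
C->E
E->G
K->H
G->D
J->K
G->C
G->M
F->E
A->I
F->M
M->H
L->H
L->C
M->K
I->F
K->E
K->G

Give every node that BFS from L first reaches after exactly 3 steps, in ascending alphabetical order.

Level 0: L
Level 1: A, C, H
Level 2: E, G, I, J
Level 3: B, D, F, K, M

B, D, F, K, M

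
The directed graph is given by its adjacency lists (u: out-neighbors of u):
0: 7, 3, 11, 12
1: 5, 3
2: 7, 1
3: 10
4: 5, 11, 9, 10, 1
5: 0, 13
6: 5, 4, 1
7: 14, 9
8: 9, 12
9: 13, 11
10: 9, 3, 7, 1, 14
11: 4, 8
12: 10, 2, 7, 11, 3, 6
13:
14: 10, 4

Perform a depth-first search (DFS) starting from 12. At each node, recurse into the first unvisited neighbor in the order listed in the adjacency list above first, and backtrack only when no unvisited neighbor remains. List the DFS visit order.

12, 10, 9, 13, 11, 4, 5, 0, 7, 14, 3, 1, 8, 2, 6

Visit 12
12 → 10
10 → 9
9 → 13
9 → 11
11 → 4
4 → 5
5 → 0
0 → 7
7 → 14
0 → 3
4 → 1
11 → 8
12 → 2
12 → 6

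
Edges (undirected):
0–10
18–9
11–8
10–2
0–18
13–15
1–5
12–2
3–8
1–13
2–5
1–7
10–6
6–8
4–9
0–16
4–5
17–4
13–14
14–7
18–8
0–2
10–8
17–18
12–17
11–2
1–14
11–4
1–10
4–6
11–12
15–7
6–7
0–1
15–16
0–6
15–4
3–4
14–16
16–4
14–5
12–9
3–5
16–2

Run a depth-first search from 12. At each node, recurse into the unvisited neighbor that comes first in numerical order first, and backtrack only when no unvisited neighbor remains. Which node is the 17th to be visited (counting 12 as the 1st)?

Visit 12
12 → 2
2 → 0
0 → 1
1 → 5
5 → 3
3 → 4
4 → 6
6 → 7
7 → 14
14 → 13
13 → 15
15 → 16
6 → 8
8 → 10
8 → 11
8 → 18
18 → 9
18 → 17

Visit order: 12, 2, 0, 1, 5, 3, 4, 6, 7, 14, 13, 15, 16, 8, 10, 11, 18, 9, 17

18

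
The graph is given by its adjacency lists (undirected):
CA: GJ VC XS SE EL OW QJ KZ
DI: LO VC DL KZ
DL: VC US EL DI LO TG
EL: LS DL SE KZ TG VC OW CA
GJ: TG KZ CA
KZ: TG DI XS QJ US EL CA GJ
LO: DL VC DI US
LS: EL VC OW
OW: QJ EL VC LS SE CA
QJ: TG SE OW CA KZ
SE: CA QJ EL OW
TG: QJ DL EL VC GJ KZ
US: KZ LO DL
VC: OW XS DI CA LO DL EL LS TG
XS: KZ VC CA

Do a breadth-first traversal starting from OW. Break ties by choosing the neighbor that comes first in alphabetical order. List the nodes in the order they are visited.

Visit OW; enqueue CA, EL, LS, QJ, SE, VC → queue [CA, EL, LS, QJ, SE, VC]
Visit CA; enqueue GJ, KZ, XS → queue [EL, LS, QJ, SE, VC, GJ, KZ, XS]
Visit EL; enqueue DL, TG → queue [LS, QJ, SE, VC, GJ, KZ, XS, DL, TG]
Visit LS → queue [QJ, SE, VC, GJ, KZ, XS, DL, TG]
Visit QJ → queue [SE, VC, GJ, KZ, XS, DL, TG]
Visit SE → queue [VC, GJ, KZ, XS, DL, TG]
Visit VC; enqueue DI, LO → queue [GJ, KZ, XS, DL, TG, DI, LO]
Visit GJ → queue [KZ, XS, DL, TG, DI, LO]
Visit KZ; enqueue US → queue [XS, DL, TG, DI, LO, US]
Visit XS → queue [DL, TG, DI, LO, US]
Visit DL → queue [TG, DI, LO, US]
Visit TG → queue [DI, LO, US]
Visit DI → queue [LO, US]
Visit LO → queue [US]
Visit US → queue []

OW -> CA -> EL -> LS -> QJ -> SE -> VC -> GJ -> KZ -> XS -> DL -> TG -> DI -> LO -> US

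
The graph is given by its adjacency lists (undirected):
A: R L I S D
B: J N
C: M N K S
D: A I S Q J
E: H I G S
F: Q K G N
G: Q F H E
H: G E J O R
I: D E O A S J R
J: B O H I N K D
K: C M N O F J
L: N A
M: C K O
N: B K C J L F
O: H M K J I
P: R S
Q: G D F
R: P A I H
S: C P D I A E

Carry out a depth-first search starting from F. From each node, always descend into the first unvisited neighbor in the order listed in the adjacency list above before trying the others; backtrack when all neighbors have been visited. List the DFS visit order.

Visit F
F → Q
Q → G
G → H
H → E
E → I
I → D
D → A
A → R
R → P
P → S
S → C
C → M
M → K
K → N
N → B
B → J
J → O
N → L

F, Q, G, H, E, I, D, A, R, P, S, C, M, K, N, B, J, O, L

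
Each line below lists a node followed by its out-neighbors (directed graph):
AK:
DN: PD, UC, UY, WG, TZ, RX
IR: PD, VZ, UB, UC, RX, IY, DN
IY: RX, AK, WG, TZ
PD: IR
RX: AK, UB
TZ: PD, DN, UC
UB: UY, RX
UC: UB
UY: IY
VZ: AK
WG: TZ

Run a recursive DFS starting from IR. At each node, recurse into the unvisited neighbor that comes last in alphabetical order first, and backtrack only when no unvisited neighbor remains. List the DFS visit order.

IR, VZ, AK, UC, UB, UY, IY, WG, TZ, PD, DN, RX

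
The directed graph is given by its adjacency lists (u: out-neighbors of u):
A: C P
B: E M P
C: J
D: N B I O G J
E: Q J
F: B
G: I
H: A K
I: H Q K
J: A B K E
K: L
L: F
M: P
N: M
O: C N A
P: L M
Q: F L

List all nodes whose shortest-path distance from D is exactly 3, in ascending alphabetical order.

F, L

Level 0: D
Level 1: B, G, I, J, N, O
Level 2: A, C, E, H, K, M, P, Q
Level 3: F, L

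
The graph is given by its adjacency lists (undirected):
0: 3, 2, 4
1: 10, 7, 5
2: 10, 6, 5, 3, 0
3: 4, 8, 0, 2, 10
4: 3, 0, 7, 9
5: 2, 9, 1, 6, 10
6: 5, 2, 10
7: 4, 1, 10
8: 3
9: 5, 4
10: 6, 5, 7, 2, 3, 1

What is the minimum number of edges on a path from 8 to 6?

Level 0: 8
Level 1: 3
Level 2: 0, 2, 4, 10
Level 3: 1, 5, 6, 7, 9
6 first appears at level 3.

3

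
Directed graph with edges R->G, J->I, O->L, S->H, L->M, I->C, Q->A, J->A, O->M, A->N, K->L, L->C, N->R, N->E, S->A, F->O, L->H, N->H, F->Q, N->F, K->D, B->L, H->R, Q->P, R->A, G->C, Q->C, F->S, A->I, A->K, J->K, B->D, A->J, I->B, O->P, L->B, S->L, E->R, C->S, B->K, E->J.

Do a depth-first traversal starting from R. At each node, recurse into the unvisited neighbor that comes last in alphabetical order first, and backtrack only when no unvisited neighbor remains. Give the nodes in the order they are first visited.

R, G, C, S, L, M, H, B, K, D, A, N, F, Q, P, O, E, J, I

Visit R
R → G
G → C
C → S
S → L
L → M
L → H
L → B
B → K
K → D
S → A
A → N
N → F
F → Q
Q → P
F → O
N → E
E → J
J → I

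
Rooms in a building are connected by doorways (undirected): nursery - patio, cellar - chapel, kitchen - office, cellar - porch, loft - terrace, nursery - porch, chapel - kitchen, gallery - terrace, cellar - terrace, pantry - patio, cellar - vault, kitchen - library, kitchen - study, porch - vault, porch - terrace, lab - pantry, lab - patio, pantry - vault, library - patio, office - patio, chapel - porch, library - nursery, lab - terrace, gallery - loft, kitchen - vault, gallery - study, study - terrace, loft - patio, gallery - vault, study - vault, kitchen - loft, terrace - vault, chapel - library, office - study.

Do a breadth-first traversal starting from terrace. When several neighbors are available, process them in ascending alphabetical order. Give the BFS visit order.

terrace → cellar → gallery → lab → loft → porch → study → vault → chapel → pantry → patio → kitchen → nursery → office → library

Visit terrace; enqueue cellar, gallery, lab, loft, porch, study, vault → queue [cellar, gallery, lab, loft, porch, study, vault]
Visit cellar; enqueue chapel → queue [gallery, lab, loft, porch, study, vault, chapel]
Visit gallery → queue [lab, loft, porch, study, vault, chapel]
Visit lab; enqueue pantry, patio → queue [loft, porch, study, vault, chapel, pantry, patio]
Visit loft; enqueue kitchen → queue [porch, study, vault, chapel, pantry, patio, kitchen]
Visit porch; enqueue nursery → queue [study, vault, chapel, pantry, patio, kitchen, nursery]
Visit study; enqueue office → queue [vault, chapel, pantry, patio, kitchen, nursery, office]
Visit vault → queue [chapel, pantry, patio, kitchen, nursery, office]
Visit chapel; enqueue library → queue [pantry, patio, kitchen, nursery, office, library]
Visit pantry → queue [patio, kitchen, nursery, office, library]
Visit patio → queue [kitchen, nursery, office, library]
Visit kitchen → queue [nursery, office, library]
Visit nursery → queue [office, library]
Visit office → queue [library]
Visit library → queue []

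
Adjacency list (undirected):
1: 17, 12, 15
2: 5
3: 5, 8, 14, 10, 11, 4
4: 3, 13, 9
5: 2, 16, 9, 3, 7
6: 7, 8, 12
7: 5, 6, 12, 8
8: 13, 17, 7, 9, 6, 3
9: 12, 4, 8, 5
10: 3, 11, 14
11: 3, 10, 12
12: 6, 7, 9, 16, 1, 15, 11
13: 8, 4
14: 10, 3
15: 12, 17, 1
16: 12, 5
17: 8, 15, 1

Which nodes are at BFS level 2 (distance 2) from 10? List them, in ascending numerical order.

4, 5, 8, 12

Level 0: 10
Level 1: 3, 11, 14
Level 2: 4, 5, 8, 12
Level 3: 1, 2, 6, 7, 9, 13, 15, 16, 17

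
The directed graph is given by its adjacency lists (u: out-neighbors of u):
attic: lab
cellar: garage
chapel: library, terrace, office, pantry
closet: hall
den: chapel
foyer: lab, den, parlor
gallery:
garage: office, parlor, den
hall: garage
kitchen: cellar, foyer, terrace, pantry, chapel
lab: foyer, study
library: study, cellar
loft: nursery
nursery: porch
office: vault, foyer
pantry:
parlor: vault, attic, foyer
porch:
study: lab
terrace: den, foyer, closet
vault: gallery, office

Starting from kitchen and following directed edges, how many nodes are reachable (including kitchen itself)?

BFS from kitchen visits: kitchen, cellar, foyer, terrace, pantry, chapel, garage, lab, den, parlor, closet, library, office, study, vault, attic, hall, gallery
Reachable nodes: 18 of 21 total.

18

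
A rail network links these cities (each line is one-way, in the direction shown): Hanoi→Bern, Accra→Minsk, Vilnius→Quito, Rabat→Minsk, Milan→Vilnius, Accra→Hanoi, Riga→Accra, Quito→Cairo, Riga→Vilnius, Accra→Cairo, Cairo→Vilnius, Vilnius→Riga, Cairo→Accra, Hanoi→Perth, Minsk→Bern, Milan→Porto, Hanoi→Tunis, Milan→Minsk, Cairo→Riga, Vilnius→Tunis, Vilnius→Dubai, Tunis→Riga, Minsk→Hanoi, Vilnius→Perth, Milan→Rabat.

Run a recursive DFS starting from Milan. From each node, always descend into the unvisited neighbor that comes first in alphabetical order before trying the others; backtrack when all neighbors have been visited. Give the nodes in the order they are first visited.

Milan, Minsk, Bern, Hanoi, Perth, Tunis, Riga, Accra, Cairo, Vilnius, Dubai, Quito, Porto, Rabat

Visit Milan
Milan → Minsk
Minsk → Bern
Minsk → Hanoi
Hanoi → Perth
Hanoi → Tunis
Tunis → Riga
Riga → Accra
Accra → Cairo
Cairo → Vilnius
Vilnius → Dubai
Vilnius → Quito
Milan → Porto
Milan → Rabat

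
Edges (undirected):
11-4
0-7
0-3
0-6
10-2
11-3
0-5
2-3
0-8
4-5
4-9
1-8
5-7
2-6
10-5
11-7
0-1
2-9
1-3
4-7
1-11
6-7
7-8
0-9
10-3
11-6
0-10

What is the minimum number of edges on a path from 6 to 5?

Level 0: 6
Level 1: 0, 2, 7, 11
Level 2: 1, 3, 4, 5, 8, 9, 10
5 first appears at level 2.

2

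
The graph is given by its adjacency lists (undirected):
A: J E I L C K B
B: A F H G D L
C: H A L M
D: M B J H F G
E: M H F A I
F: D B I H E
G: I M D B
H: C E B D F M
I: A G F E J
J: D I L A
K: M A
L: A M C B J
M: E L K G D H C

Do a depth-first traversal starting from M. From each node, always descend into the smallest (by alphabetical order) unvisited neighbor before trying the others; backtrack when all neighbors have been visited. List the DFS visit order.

Visit M
M → C
C → A
A → B
B → D
D → F
F → E
E → H
E → I
I → G
I → J
J → L
A → K

M, C, A, B, D, F, E, H, I, G, J, L, K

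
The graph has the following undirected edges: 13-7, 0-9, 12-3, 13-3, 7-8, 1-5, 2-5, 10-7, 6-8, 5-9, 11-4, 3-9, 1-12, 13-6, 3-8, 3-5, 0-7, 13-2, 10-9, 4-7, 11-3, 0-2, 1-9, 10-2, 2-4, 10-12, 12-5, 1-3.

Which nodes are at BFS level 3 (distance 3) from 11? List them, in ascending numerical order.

Level 0: 11
Level 1: 3, 4
Level 2: 1, 2, 5, 7, 8, 9, 12, 13
Level 3: 0, 6, 10

0, 6, 10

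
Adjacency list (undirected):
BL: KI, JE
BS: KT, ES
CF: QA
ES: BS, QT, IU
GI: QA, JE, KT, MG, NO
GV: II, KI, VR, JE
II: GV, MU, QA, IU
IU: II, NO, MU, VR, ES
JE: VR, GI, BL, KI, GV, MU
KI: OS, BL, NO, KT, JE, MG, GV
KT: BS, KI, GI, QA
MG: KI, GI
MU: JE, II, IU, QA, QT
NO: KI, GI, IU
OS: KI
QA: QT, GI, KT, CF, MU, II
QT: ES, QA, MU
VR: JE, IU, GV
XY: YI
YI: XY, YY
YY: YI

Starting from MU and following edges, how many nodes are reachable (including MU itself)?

18

BFS from MU visits: MU, II, IU, JE, QA, QT, GV, ES, NO, VR, BL, GI, KI, CF, KT, BS, MG, OS
Reachable nodes: 18 of 21 total.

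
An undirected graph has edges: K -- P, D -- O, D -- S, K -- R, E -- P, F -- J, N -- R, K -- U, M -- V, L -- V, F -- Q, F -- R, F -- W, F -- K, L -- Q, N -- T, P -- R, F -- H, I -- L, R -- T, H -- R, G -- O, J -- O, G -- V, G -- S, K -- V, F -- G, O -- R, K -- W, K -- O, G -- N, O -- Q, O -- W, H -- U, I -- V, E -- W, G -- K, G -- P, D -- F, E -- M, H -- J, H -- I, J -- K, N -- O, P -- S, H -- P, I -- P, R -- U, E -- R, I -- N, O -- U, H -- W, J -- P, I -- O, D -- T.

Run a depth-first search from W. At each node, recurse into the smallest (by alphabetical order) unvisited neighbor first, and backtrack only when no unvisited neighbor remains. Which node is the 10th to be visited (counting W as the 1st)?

H

Visit W
W → E
E → M
M → V
V → G
G → F
F → D
D → O
O → I
I → H
H → J
J → K
K → P
P → R
R → N
N → T
R → U
P → S
I → L
L → Q

Visit order: W, E, M, V, G, F, D, O, I, H, J, K, P, R, N, T, U, S, L, Q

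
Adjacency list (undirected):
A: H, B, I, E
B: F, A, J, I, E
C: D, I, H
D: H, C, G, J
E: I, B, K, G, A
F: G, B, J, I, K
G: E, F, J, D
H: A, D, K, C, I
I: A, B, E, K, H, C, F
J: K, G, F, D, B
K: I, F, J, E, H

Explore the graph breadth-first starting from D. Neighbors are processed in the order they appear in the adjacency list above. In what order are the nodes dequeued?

D, H, C, G, J, A, K, I, E, F, B

Visit D; enqueue H, C, G, J → queue [H, C, G, J]
Visit H; enqueue A, K, I → queue [C, G, J, A, K, I]
Visit C → queue [G, J, A, K, I]
Visit G; enqueue E, F → queue [J, A, K, I, E, F]
Visit J; enqueue B → queue [A, K, I, E, F, B]
Visit A → queue [K, I, E, F, B]
Visit K → queue [I, E, F, B]
Visit I → queue [E, F, B]
Visit E → queue [F, B]
Visit F → queue [B]
Visit B → queue []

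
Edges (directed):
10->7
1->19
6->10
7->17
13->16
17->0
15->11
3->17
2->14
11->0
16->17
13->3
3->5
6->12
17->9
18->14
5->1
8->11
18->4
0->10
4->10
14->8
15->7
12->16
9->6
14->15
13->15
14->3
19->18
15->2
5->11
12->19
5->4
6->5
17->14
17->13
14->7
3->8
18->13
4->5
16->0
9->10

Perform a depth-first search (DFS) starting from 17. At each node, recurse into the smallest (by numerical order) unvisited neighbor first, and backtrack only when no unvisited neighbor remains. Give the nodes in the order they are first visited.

17 0 10 7 9 6 5 1 19 18 4 13 3 8 11 15 2 14 16 12

Visit 17
17 → 0
0 → 10
10 → 7
17 → 9
9 → 6
6 → 5
5 → 1
1 → 19
19 → 18
18 → 4
18 → 13
13 → 3
3 → 8
8 → 11
13 → 15
15 → 2
2 → 14
13 → 16
6 → 12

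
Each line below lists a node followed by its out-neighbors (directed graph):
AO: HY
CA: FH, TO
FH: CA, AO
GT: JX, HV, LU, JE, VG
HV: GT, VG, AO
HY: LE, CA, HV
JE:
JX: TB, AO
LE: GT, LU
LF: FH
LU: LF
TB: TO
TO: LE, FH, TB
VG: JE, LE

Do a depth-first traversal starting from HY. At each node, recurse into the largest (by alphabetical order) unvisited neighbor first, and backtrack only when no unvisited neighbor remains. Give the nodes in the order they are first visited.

HY -> LE -> LU -> LF -> FH -> CA -> TO -> TB -> AO -> GT -> VG -> JE -> JX -> HV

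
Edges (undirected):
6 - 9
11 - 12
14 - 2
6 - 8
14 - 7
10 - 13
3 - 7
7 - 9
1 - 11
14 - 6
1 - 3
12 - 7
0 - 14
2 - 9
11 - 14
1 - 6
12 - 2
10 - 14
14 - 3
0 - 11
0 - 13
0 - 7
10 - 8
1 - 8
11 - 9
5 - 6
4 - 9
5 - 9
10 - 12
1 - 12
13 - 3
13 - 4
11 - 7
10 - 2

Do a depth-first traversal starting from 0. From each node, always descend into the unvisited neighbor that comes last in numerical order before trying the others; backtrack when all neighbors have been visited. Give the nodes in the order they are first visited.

Visit 0
0 → 14
14 → 11
11 → 12
12 → 10
10 → 13
13 → 4
4 → 9
9 → 7
7 → 3
3 → 1
1 → 8
8 → 6
6 → 5
9 → 2

0, 14, 11, 12, 10, 13, 4, 9, 7, 3, 1, 8, 6, 5, 2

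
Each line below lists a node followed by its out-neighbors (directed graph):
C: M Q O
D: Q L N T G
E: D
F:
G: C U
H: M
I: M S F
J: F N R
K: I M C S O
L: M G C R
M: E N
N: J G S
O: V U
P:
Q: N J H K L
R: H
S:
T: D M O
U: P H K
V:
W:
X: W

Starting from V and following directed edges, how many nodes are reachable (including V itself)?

1

BFS from V visits: V
Reachable nodes: 1 of 22 total.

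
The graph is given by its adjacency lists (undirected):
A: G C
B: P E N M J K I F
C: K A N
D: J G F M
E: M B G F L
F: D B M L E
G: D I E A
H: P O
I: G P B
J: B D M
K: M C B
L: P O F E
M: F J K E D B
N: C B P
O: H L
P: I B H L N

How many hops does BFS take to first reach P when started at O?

2

Level 0: O
Level 1: H, L
Level 2: E, F, P
Level 3: B, D, G, I, M, N
Level 4: A, C, J, K
P first appears at level 2.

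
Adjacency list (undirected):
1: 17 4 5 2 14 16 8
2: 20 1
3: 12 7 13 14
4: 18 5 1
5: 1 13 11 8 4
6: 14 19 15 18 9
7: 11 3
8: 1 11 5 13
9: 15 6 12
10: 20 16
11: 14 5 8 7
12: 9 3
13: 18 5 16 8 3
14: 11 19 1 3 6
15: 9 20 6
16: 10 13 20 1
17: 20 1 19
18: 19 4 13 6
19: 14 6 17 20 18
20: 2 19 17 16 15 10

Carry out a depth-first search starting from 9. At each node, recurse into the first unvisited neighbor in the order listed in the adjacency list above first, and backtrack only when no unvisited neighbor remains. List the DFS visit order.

Visit 9
9 → 15
15 → 20
20 → 2
2 → 1
1 → 17
17 → 19
19 → 14
14 → 11
11 → 5
5 → 13
13 → 18
18 → 4
18 → 6
13 → 16
16 → 10
13 → 8
13 → 3
3 → 12
3 → 7

9, 15, 20, 2, 1, 17, 19, 14, 11, 5, 13, 18, 4, 6, 16, 10, 8, 3, 12, 7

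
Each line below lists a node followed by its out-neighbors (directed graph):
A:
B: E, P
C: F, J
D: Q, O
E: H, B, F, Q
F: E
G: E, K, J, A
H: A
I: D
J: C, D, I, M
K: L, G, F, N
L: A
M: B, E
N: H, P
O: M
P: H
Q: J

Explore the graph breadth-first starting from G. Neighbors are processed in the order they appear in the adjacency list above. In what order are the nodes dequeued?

Visit G; enqueue E, K, J, A → queue [E, K, J, A]
Visit E; enqueue H, B, F, Q → queue [K, J, A, H, B, F, Q]
Visit K; enqueue L, N → queue [J, A, H, B, F, Q, L, N]
Visit J; enqueue C, D, I, M → queue [A, H, B, F, Q, L, N, C, D, I, M]
Visit A → queue [H, B, F, Q, L, N, C, D, I, M]
Visit H → queue [B, F, Q, L, N, C, D, I, M]
Visit B; enqueue P → queue [F, Q, L, N, C, D, I, M, P]
Visit F → queue [Q, L, N, C, D, I, M, P]
Visit Q → queue [L, N, C, D, I, M, P]
Visit L → queue [N, C, D, I, M, P]
Visit N → queue [C, D, I, M, P]
Visit C → queue [D, I, M, P]
Visit D; enqueue O → queue [I, M, P, O]
Visit I → queue [M, P, O]
Visit M → queue [P, O]
Visit P → queue [O]
Visit O → queue []

G -> E -> K -> J -> A -> H -> B -> F -> Q -> L -> N -> C -> D -> I -> M -> P -> O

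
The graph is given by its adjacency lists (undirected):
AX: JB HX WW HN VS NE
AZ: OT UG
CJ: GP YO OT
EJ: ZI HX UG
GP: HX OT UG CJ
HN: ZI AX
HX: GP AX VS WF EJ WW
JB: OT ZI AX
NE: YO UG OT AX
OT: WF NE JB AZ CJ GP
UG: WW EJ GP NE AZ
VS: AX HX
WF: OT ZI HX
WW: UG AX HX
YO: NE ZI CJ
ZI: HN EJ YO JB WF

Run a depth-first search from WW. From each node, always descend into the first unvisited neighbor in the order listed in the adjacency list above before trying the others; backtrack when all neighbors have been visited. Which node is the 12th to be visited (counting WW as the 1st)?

CJ

Visit WW
WW → UG
UG → EJ
EJ → ZI
ZI → HN
HN → AX
AX → JB
JB → OT
OT → WF
WF → HX
HX → GP
GP → CJ
CJ → YO
YO → NE
HX → VS
OT → AZ

Visit order: WW, UG, EJ, ZI, HN, AX, JB, OT, WF, HX, GP, CJ, YO, NE, VS, AZ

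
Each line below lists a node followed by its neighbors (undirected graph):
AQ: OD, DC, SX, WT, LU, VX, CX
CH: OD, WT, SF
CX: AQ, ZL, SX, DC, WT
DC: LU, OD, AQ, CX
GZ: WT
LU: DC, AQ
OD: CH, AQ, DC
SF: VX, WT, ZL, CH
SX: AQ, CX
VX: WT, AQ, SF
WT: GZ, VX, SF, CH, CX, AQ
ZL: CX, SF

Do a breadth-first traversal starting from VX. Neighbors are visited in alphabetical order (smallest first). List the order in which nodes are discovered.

Visit VX; enqueue AQ, SF, WT → queue [AQ, SF, WT]
Visit AQ; enqueue CX, DC, LU, OD, SX → queue [SF, WT, CX, DC, LU, OD, SX]
Visit SF; enqueue CH, ZL → queue [WT, CX, DC, LU, OD, SX, CH, ZL]
Visit WT; enqueue GZ → queue [CX, DC, LU, OD, SX, CH, ZL, GZ]
Visit CX → queue [DC, LU, OD, SX, CH, ZL, GZ]
Visit DC → queue [LU, OD, SX, CH, ZL, GZ]
Visit LU → queue [OD, SX, CH, ZL, GZ]
Visit OD → queue [SX, CH, ZL, GZ]
Visit SX → queue [CH, ZL, GZ]
Visit CH → queue [ZL, GZ]
Visit ZL → queue [GZ]
Visit GZ → queue []

VX -> AQ -> SF -> WT -> CX -> DC -> LU -> OD -> SX -> CH -> ZL -> GZ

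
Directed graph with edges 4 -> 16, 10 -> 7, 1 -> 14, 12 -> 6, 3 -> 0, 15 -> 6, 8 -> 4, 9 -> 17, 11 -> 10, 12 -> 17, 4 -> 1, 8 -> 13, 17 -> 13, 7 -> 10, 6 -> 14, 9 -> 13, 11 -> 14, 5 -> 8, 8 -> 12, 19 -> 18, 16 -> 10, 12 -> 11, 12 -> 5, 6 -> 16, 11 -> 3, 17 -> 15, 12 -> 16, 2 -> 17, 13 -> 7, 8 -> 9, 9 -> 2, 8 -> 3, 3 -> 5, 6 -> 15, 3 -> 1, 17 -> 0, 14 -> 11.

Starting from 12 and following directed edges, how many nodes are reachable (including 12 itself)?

18

BFS from 12 visits: 12, 5, 6, 11, 16, 17, 8, 14, 15, 3, 10, 0, 13, 4, 9, 1, 7, 2
Reachable nodes: 18 of 20 total.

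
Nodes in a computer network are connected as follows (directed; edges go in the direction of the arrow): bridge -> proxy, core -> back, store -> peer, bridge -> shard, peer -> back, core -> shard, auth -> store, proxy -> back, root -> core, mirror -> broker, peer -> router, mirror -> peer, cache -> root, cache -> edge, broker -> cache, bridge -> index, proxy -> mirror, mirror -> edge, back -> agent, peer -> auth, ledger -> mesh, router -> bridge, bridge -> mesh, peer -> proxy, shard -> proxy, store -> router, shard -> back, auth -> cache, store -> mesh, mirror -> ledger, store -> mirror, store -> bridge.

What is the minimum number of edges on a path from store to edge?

2

Level 0: store
Level 1: bridge, mesh, mirror, peer, router
Level 2: auth, back, broker, edge, index, ledger, proxy, shard
Level 3: agent, cache
Level 4: root
Level 5: core
edge first appears at level 2.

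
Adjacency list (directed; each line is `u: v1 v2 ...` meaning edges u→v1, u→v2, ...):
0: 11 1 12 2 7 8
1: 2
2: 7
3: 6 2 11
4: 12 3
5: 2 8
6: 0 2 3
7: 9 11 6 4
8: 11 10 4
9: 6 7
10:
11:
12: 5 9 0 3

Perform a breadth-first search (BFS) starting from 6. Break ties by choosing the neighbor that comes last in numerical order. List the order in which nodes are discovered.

Visit 6; enqueue 3, 2, 0 → queue [3, 2, 0]
Visit 3; enqueue 11 → queue [2, 0, 11]
Visit 2; enqueue 7 → queue [0, 11, 7]
Visit 0; enqueue 12, 8, 1 → queue [11, 7, 12, 8, 1]
Visit 11 → queue [7, 12, 8, 1]
Visit 7; enqueue 9, 4 → queue [12, 8, 1, 9, 4]
Visit 12; enqueue 5 → queue [8, 1, 9, 4, 5]
Visit 8; enqueue 10 → queue [1, 9, 4, 5, 10]
Visit 1 → queue [9, 4, 5, 10]
Visit 9 → queue [4, 5, 10]
Visit 4 → queue [5, 10]
Visit 5 → queue [10]
Visit 10 → queue []

6 3 2 0 11 7 12 8 1 9 4 5 10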